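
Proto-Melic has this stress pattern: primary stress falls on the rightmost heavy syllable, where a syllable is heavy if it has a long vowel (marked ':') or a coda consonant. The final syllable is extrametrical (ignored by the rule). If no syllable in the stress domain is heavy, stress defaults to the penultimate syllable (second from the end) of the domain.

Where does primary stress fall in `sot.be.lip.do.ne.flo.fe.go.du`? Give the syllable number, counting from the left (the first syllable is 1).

3

The final syllable (9, du) is extrametrical; the stress domain is syllables 1–8.
Weights: 1 sot H, 2 be L, 3 lip H, 4 do L, 5 ne L, 6 flo L, 7 fe L, 8 go L.
Heavy syllables in the domain: 1, 3. The rightmost is syllable 3 (lip).
Primary stress: syllable 3 → sot.be.ˈlip.do.ne.flo.fe.go.du.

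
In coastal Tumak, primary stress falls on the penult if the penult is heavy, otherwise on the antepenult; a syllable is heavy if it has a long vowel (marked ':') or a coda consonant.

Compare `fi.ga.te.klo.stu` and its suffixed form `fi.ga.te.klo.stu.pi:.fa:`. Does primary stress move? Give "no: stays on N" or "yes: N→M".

Base `fi.ga.te.klo.stu` (5 syllables):
  Weights: 3 te L, 4 klo L, 5 stu L.
  The penult (syllable 4, klo) is light, so stress falls on the antepenult (syllable 3, te).
  → primary stress on syllable 3.
Suffixed `fi.ga.te.klo.stu.pi:.fa:` (7 syllables):
  Weights: 5 stu L, 6 pi: H, 7 fa: H.
  The penult (syllable 6, pi:) is heavy, so it takes stress.
  → primary stress on syllable 6.

yes: 3→6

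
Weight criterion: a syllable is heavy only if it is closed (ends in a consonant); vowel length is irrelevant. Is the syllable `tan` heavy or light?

heavy

`tan`: short vowel, closed (coda /n/). Closed (coda /n/) → heavy.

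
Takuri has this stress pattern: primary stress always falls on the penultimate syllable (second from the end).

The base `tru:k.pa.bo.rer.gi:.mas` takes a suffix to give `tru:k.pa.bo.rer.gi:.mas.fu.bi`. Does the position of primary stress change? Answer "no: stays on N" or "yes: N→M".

yes: 5→7

Base `tru:k.pa.bo.rer.gi:.mas` (6 syllables):
  The word has 6 syllables; the penultimate syllable (second from the end) is syllable 5 (gi:).
  → primary stress on syllable 5.
Suffixed `tru:k.pa.bo.rer.gi:.mas.fu.bi` (8 syllables):
  The word has 8 syllables; the penultimate syllable (second from the end) is syllable 7 (fu).
  → primary stress on syllable 7.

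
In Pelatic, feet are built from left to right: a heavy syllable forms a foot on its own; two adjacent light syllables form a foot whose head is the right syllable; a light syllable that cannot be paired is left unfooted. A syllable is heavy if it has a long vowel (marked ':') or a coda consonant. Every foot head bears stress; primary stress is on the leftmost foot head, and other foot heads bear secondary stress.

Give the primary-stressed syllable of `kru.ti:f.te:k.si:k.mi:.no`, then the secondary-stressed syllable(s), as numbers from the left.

Weights: 1 kru L, 2 ti:f H, 3 te:k H, 4 si:k H, 5 mi: H, 6 no L.
Parse left to right (heavy = foot alone; LL = one foot; stranded L unfooted): kru (ˈti:f) (ˈte:k) (ˈsi:k) (ˈmi:) no.
Foot heads: 2, 3, 4, 5.
Primary stress on the leftmost head = syllable 2.
Secondary stress on 3, 4, 5: kru.ˈti:f.ˌte:k.ˌsi:k.ˌmi:.no.

primary 2, secondary 3, 4, 5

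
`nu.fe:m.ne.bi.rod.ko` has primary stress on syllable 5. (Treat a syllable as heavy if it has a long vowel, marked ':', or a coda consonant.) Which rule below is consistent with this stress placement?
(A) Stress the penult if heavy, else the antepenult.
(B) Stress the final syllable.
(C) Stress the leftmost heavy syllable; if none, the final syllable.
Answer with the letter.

A

Rule A → syllable 5 ✓.
Rule B → syllable 6 (observed: 5).
Rule C → syllable 2 (observed: 5).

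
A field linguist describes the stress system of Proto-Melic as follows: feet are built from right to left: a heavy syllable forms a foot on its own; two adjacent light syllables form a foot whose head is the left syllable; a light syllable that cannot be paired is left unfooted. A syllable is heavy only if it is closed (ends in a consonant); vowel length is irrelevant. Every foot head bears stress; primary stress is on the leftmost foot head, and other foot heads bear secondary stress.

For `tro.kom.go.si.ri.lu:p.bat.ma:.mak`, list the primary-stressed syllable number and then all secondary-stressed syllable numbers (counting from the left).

Weights: 1 tro L, 2 kom H, 3 go L, 4 si L, 5 ri L, 6 lu:p H, 7 bat H, 8 ma: L, 9 mak H.
Parse right to left (heavy = foot alone; LL = one foot; stranded L unfooted): tro (ˈkom) go (ˈsi.ri) (ˈlu:p) (ˈbat) ma: (ˈmak).
Foot heads: 2, 4, 6, 7, 9.
Primary stress on the leftmost head = syllable 2.
Secondary stress on 4, 6, 7, 9: tro.ˈkom.go.ˌsi.ri.ˌlu:p.ˌbat.ma:.ˌmak.

primary 2, secondary 4, 6, 7, 9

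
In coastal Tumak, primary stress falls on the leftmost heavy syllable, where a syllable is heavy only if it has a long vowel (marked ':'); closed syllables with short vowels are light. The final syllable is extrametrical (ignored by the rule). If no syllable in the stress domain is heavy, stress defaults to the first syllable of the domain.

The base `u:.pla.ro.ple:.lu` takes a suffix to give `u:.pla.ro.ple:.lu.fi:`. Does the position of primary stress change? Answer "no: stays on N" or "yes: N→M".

Base `u:.pla.ro.ple:.lu` (5 syllables):
  The final syllable (5, lu) is extrametrical; the stress domain is syllables 1–4.
  Weights: 1 u: H, 2 pla L, 3 ro L, 4 ple: H.
  Heavy syllables in the domain: 1, 4. The leftmost is syllable 1 (u:).
  → primary stress on syllable 1.
Suffixed `u:.pla.ro.ple:.lu.fi:` (6 syllables):
  The final syllable (6, fi:) is extrametrical; the stress domain is syllables 1–5.
  Weights: 1 u: H, 2 pla L, 3 ro L, 4 ple: H, 5 lu L.
  Heavy syllables in the domain: 1, 4. The leftmost is syllable 1 (u:).
  → primary stress on syllable 1.

no: stays on 1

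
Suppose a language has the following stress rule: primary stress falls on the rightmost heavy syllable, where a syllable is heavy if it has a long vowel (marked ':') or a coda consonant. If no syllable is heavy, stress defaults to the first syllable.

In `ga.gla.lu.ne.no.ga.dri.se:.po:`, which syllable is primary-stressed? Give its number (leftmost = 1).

Weights: 1 ga L, 2 gla L, 3 lu L, 4 ne L, 5 no L, 6 ga L, 7 dri L, 8 se: H, 9 po: H.
Heavy syllables in the domain: 8, 9. The rightmost is syllable 9 (po:).
Primary stress: syllable 9 → ga.gla.lu.ne.no.ga.dri.se:.ˈpo:.

9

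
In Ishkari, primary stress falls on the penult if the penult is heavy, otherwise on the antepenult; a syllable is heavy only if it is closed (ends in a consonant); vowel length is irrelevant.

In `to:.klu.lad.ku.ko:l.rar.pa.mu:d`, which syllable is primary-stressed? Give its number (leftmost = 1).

Weights: 6 rar H, 7 pa L, 8 mu:d H.
The penult (syllable 7, pa) is light, so stress falls on the antepenult (syllable 6, rar).
Primary stress: syllable 6 → to:.klu.lad.ku.ko:l.ˈrar.pa.mu:d.

6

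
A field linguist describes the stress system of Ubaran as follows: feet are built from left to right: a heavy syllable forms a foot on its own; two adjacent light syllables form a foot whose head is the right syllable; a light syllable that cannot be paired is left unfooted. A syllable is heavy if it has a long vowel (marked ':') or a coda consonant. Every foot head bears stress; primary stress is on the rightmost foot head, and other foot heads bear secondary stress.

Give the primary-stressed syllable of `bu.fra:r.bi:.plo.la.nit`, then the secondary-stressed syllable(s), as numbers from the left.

primary 6, secondary 2, 3, 5

Weights: 1 bu L, 2 fra:r H, 3 bi: H, 4 plo L, 5 la L, 6 nit H.
Parse left to right (heavy = foot alone; LL = one foot; stranded L unfooted): bu (ˈfra:r) (ˈbi:) (plo.ˈla) (ˈnit).
Foot heads: 2, 3, 5, 6.
Primary stress on the rightmost head = syllable 6.
Secondary stress on 2, 3, 5: bu.ˌfra:r.ˌbi:.plo.ˌla.ˈnit.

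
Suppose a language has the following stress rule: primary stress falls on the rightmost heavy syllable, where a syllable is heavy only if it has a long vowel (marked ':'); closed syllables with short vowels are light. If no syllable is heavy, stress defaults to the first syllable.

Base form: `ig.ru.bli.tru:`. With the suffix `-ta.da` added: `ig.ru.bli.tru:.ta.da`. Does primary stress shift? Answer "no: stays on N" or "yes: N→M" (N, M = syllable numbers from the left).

no: stays on 4

Base `ig.ru.bli.tru:` (4 syllables):
  Weights: 1 ig L, 2 ru L, 3 bli L, 4 tru: H.
  Heavy syllables in the domain: 4. The rightmost is syllable 4 (tru:).
  → primary stress on syllable 4.
Suffixed `ig.ru.bli.tru:.ta.da` (6 syllables):
  Weights: 1 ig L, 2 ru L, 3 bli L, 4 tru: H, 5 ta L, 6 da L.
  Heavy syllables in the domain: 4. The rightmost is syllable 4 (tru:).
  → primary stress on syllable 4.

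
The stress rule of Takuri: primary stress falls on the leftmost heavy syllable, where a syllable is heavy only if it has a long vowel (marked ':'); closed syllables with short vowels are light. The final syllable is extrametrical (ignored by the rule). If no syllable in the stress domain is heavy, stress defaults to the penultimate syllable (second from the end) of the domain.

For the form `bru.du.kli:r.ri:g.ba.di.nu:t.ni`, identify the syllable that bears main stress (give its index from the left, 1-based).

The final syllable (8, ni) is extrametrical; the stress domain is syllables 1–7.
Weights: 1 bru L, 2 du L, 3 kli:r H, 4 ri:g H, 5 ba L, 6 di L, 7 nu:t H.
Heavy syllables in the domain: 3, 4, 7. The leftmost is syllable 3 (kli:r).
Primary stress: syllable 3 → bru.du.ˈkli:r.ri:g.ba.di.nu:t.ni.

3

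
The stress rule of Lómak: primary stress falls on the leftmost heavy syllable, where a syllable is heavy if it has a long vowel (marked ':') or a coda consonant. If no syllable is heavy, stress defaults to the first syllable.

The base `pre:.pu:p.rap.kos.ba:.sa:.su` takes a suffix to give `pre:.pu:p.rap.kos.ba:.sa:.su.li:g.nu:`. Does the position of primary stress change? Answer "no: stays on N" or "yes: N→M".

Base `pre:.pu:p.rap.kos.ba:.sa:.su` (7 syllables):
  Weights: 1 pre: H, 2 pu:p H, 3 rap H, 4 kos H, 5 ba: H, 6 sa: H, 7 su L.
  Heavy syllables in the domain: 1, 2, 3, 4, 5, 6. The leftmost is syllable 1 (pre:).
  → primary stress on syllable 1.
Suffixed `pre:.pu:p.rap.kos.ba:.sa:.su.li:g.nu:` (9 syllables):
  Weights: 1 pre: H, 2 pu:p H, 3 rap H, 4 kos H, 5 ba: H, 6 sa: H, 7 su L, 8 li:g H, 9 nu: H.
  Heavy syllables in the domain: 1, 2, 3, 4, 5, 6, 8, 9. The leftmost is syllable 1 (pre:).
  → primary stress on syllable 1.

no: stays on 1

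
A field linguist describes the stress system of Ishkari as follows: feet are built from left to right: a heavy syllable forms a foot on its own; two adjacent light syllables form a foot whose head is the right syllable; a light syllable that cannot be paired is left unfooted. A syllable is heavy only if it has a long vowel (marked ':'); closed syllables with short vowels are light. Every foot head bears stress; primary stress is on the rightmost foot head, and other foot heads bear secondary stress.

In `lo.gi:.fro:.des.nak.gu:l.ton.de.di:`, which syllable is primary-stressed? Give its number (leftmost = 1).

9

Weights: 1 lo L, 2 gi: H, 3 fro: H, 4 des L, 5 nak L, 6 gu:l H, 7 ton L, 8 de L, 9 di: H.
Parse left to right (heavy = foot alone; LL = one foot; stranded L unfooted): lo (ˈgi:) (ˈfro:) (des.ˈnak) (ˈgu:l) (ton.ˈde) (ˈdi:).
Foot heads: 2, 3, 5, 6, 8, 9.
Primary stress on the rightmost head = syllable 9.
Primary stress: syllable 9 → lo.gi:.fro:.des.nak.gu:l.ton.de.ˈdi:.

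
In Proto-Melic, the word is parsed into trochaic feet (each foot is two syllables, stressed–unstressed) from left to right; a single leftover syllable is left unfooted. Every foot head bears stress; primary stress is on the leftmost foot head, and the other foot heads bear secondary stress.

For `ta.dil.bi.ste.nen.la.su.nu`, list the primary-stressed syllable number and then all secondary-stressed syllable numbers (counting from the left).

primary 1, secondary 3, 5, 7

Parse left to right into trochaic (ˈσσ) feet: (ˈta.dil) (ˈbi.ste) (ˈnen.la) (ˈsu.nu).
Foot heads (stressed positions): 1, 3, 5, 7.
End Rule Leftmost: primary stress on the leftmost head = syllable 1.
Secondary stress on 3, 5, 7: ˈta.dil.ˌbi.ste.ˌnen.la.ˌsu.nu.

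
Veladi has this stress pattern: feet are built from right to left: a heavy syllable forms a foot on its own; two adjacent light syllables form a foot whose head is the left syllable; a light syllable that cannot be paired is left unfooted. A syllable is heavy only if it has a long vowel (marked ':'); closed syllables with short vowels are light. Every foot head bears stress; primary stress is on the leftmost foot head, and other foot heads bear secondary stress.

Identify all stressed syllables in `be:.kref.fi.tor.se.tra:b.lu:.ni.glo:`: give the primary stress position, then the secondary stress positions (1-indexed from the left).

primary 1, secondary 2, 4, 6, 7, 9

Weights: 1 be: H, 2 kref L, 3 fi L, 4 tor L, 5 se L, 6 tra:b H, 7 lu: H, 8 ni L, 9 glo: H.
Parse right to left (heavy = foot alone; LL = one foot; stranded L unfooted): (ˈbe:) (ˈkref.fi) (ˈtor.se) (ˈtra:b) (ˈlu:) ni (ˈglo:).
Foot heads: 1, 2, 4, 6, 7, 9.
Primary stress on the leftmost head = syllable 1.
Secondary stress on 2, 4, 6, 7, 9: ˈbe:.ˌkref.fi.ˌtor.se.ˌtra:b.ˌlu:.ni.ˌglo:.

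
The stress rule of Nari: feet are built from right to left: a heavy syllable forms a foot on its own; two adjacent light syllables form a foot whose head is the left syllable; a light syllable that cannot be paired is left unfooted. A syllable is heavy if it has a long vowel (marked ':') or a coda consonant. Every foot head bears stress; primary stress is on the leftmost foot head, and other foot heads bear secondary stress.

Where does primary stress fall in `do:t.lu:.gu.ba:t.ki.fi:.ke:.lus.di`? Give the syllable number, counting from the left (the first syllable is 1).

1

Weights: 1 do:t H, 2 lu: H, 3 gu L, 4 ba:t H, 5 ki L, 6 fi: H, 7 ke: H, 8 lus H, 9 di L.
Parse right to left (heavy = foot alone; LL = one foot; stranded L unfooted): (ˈdo:t) (ˈlu:) gu (ˈba:t) ki (ˈfi:) (ˈke:) (ˈlus) di.
Foot heads: 1, 2, 4, 6, 7, 8.
Primary stress on the leftmost head = syllable 1.
Primary stress: syllable 1 → ˈdo:t.lu:.gu.ba:t.ki.fi:.ke:.lus.di.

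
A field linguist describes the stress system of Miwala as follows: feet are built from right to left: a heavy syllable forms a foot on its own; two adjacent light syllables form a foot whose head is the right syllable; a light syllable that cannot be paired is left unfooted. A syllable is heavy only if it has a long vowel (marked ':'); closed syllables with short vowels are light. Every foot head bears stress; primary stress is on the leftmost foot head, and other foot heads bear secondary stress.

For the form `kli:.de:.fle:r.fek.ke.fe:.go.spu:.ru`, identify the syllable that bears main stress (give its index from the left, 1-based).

Weights: 1 kli: H, 2 de: H, 3 fle:r H, 4 fek L, 5 ke L, 6 fe: H, 7 go L, 8 spu: H, 9 ru L.
Parse right to left (heavy = foot alone; LL = one foot; stranded L unfooted): (ˈkli:) (ˈde:) (ˈfle:r) (fek.ˈke) (ˈfe:) go (ˈspu:) ru.
Foot heads: 1, 2, 3, 5, 6, 8.
Primary stress on the leftmost head = syllable 1.
Primary stress: syllable 1 → ˈkli:.de:.fle:r.fek.ke.fe:.go.spu:.ru.

1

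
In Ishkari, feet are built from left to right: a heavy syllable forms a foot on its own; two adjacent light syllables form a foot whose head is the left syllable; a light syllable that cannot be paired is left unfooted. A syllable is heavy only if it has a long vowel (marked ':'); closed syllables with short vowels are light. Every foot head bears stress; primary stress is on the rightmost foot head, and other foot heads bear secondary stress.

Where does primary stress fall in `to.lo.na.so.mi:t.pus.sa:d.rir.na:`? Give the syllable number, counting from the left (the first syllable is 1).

9

Weights: 1 to L, 2 lo L, 3 na L, 4 so L, 5 mi:t H, 6 pus L, 7 sa:d H, 8 rir L, 9 na: H.
Parse left to right (heavy = foot alone; LL = one foot; stranded L unfooted): (ˈto.lo) (ˈna.so) (ˈmi:t) pus (ˈsa:d) rir (ˈna:).
Foot heads: 1, 3, 5, 7, 9.
Primary stress on the rightmost head = syllable 9.
Primary stress: syllable 9 → to.lo.na.so.mi:t.pus.sa:d.rir.ˈna:.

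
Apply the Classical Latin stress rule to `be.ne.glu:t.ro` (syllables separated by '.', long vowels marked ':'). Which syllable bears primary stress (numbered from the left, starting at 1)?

3

Classical Latin: stress the penult if heavy (long vowel or closed), else the antepenult.
Weights: 2 ne L, 3 glu:t H, 4 ro L.
The penult (syllable 3, glu:t) is heavy, so it takes stress.
Stress on syllable 3: be.ne.ˈglu:t.ro.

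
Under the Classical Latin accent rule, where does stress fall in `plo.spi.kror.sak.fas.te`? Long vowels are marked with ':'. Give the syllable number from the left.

Classical Latin: stress the penult if heavy (long vowel or closed), else the antepenult.
Weights: 4 sak H, 5 fas H, 6 te L.
The penult (syllable 5, fas) is heavy, so it takes stress.
Stress on syllable 5: plo.spi.kror.sak.ˈfas.te.

5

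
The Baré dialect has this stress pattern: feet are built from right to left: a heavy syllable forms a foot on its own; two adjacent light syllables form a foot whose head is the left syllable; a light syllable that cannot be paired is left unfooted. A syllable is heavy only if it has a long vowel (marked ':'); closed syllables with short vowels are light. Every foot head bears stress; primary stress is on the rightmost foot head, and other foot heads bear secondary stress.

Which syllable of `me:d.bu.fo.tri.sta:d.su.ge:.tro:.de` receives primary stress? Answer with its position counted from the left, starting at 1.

8

Weights: 1 me:d H, 2 bu L, 3 fo L, 4 tri L, 5 sta:d H, 6 su L, 7 ge: H, 8 tro: H, 9 de L.
Parse right to left (heavy = foot alone; LL = one foot; stranded L unfooted): (ˈme:d) bu (ˈfo.tri) (ˈsta:d) su (ˈge:) (ˈtro:) de.
Foot heads: 1, 3, 5, 7, 8.
Primary stress on the rightmost head = syllable 8.
Primary stress: syllable 8 → me:d.bu.fo.tri.sta:d.su.ge:.ˈtro:.de.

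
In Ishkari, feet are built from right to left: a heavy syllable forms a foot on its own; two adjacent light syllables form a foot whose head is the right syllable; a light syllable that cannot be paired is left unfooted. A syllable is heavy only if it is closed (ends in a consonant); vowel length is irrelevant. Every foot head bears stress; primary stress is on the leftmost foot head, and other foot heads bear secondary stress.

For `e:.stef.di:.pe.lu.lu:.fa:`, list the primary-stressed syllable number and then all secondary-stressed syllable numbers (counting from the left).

Weights: 1 e: L, 2 stef H, 3 di: L, 4 pe L, 5 lu L, 6 lu: L, 7 fa: L.
Parse right to left (heavy = foot alone; LL = one foot; stranded L unfooted): e: (ˈstef) di: (pe.ˈlu) (lu:.ˈfa:).
Foot heads: 2, 5, 7.
Primary stress on the leftmost head = syllable 2.
Secondary stress on 5, 7: e:.ˈstef.di:.pe.ˌlu.lu:.ˌfa:.

primary 2, secondary 5, 7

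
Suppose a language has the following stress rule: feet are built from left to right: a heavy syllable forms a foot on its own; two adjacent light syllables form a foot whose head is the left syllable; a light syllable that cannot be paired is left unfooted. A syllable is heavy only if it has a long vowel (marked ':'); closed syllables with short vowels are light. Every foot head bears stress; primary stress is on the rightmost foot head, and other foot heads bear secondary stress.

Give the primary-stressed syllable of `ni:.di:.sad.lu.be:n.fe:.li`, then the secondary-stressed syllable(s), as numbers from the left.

primary 6, secondary 1, 2, 3, 5

Weights: 1 ni: H, 2 di: H, 3 sad L, 4 lu L, 5 be:n H, 6 fe: H, 7 li L.
Parse left to right (heavy = foot alone; LL = one foot; stranded L unfooted): (ˈni:) (ˈdi:) (ˈsad.lu) (ˈbe:n) (ˈfe:) li.
Foot heads: 1, 2, 3, 5, 6.
Primary stress on the rightmost head = syllable 6.
Secondary stress on 1, 2, 3, 5: ˌni:.ˌdi:.ˌsad.lu.ˌbe:n.ˈfe:.li.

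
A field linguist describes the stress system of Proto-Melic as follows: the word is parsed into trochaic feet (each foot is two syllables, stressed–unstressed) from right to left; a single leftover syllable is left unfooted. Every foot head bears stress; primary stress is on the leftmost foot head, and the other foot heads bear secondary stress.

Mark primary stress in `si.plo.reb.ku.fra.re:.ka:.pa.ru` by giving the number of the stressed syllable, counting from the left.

Parse right to left into trochaic (ˈσσ) feet: si (ˈplo.reb) (ˈku.fra) (ˈre:.ka:) (ˈpa.ru). Syllable 1 is left unfooted.
Foot heads (stressed positions): 2, 4, 6, 8.
End Rule Leftmost: primary stress on the leftmost head = syllable 2.
Primary stress: syllable 2 → si.ˈplo.reb.ku.fra.re:.ka:.pa.ru.

2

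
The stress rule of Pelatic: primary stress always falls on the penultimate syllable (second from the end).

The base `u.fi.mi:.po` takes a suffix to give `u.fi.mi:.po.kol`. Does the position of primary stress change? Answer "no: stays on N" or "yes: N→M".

Base `u.fi.mi:.po` (4 syllables):
  The word has 4 syllables; the penultimate syllable (second from the end) is syllable 3 (mi:).
  → primary stress on syllable 3.
Suffixed `u.fi.mi:.po.kol` (5 syllables):
  The word has 5 syllables; the penultimate syllable (second from the end) is syllable 4 (po).
  → primary stress on syllable 4.

yes: 3→4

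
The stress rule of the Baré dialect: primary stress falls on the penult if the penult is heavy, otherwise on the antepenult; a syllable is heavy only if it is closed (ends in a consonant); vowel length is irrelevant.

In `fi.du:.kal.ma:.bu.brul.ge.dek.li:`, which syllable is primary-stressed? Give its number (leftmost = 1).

8

Weights: 7 ge L, 8 dek H, 9 li: L.
The penult (syllable 8, dek) is heavy, so it takes stress.
Primary stress: syllable 8 → fi.du:.kal.ma:.bu.brul.ge.ˈdek.li:.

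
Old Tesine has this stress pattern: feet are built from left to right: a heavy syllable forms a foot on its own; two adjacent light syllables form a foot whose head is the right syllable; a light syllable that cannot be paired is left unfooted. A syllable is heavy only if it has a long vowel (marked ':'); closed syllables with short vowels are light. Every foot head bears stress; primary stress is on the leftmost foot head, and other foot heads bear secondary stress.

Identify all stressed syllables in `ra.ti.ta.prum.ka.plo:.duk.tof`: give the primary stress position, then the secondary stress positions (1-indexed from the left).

primary 2, secondary 4, 6, 8

Weights: 1 ra L, 2 ti L, 3 ta L, 4 prum L, 5 ka L, 6 plo: H, 7 duk L, 8 tof L.
Parse left to right (heavy = foot alone; LL = one foot; stranded L unfooted): (ra.ˈti) (ta.ˈprum) ka (ˈplo:) (duk.ˈtof).
Foot heads: 2, 4, 6, 8.
Primary stress on the leftmost head = syllable 2.
Secondary stress on 4, 6, 8: ra.ˈti.ta.ˌprum.ka.ˌplo:.duk.ˌtof.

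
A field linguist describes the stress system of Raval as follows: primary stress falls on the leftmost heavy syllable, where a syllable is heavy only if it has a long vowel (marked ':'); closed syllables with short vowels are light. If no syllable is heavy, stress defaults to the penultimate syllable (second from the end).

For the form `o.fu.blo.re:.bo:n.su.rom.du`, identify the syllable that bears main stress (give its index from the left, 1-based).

Weights: 1 o L, 2 fu L, 3 blo L, 4 re: H, 5 bo:n H, 6 su L, 7 rom L, 8 du L.
Heavy syllables in the domain: 4, 5. The leftmost is syllable 4 (re:).
Primary stress: syllable 4 → o.fu.blo.ˈre:.bo:n.su.rom.du.

4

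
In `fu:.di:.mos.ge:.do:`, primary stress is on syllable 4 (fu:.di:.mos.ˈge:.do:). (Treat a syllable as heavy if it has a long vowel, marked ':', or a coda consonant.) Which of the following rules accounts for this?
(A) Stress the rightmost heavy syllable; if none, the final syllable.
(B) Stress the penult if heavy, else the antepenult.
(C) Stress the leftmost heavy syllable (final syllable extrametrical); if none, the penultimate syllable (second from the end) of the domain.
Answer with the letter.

Rule A → syllable 5 (observed: 4).
Rule B → syllable 4 ✓.
Rule C → syllable 1 (observed: 4).

B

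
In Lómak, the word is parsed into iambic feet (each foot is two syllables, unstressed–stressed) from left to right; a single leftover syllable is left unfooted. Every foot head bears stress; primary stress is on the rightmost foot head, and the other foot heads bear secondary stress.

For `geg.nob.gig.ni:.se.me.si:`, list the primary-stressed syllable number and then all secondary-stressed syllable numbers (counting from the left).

Parse left to right into iambic (σˈσ) feet: (geg.ˈnob) (gig.ˈni:) (se.ˈme) si:. Syllable 7 is left unfooted.
Foot heads (stressed positions): 2, 4, 6.
End Rule Rightmost: primary stress on the rightmost head = syllable 6.
Secondary stress on 2, 4: geg.ˌnob.gig.ˌni:.se.ˈme.si:.

primary 6, secondary 2, 4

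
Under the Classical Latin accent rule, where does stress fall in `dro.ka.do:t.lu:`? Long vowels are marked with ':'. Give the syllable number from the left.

Classical Latin: stress the penult if heavy (long vowel or closed), else the antepenult.
Weights: 2 ka L, 3 do:t H, 4 lu: H.
The penult (syllable 3, do:t) is heavy, so it takes stress.
Stress on syllable 3: dro.ka.ˈdo:t.lu:.

3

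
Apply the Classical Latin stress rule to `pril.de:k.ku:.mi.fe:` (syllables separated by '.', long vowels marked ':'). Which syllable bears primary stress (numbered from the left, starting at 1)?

3

Classical Latin: stress the penult if heavy (long vowel or closed), else the antepenult.
Weights: 3 ku: H, 4 mi L, 5 fe: H.
The penult (syllable 4, mi) is light, so stress falls on the antepenult (syllable 3, ku:).
Stress on syllable 3: pril.de:k.ˈku:.mi.fe:.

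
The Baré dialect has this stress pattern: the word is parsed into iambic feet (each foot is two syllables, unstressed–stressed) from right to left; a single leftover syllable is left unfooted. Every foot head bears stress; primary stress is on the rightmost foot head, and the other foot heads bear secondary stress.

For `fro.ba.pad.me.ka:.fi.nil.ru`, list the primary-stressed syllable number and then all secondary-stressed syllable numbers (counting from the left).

Parse right to left into iambic (σˈσ) feet: (fro.ˈba) (pad.ˈme) (ka:.ˈfi) (nil.ˈru).
Foot heads (stressed positions): 2, 4, 6, 8.
End Rule Rightmost: primary stress on the rightmost head = syllable 8.
Secondary stress on 2, 4, 6: fro.ˌba.pad.ˌme.ka:.ˌfi.nil.ˈru.

primary 8, secondary 2, 4, 6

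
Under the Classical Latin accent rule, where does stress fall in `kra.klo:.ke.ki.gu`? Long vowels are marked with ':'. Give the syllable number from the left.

Classical Latin: stress the penult if heavy (long vowel or closed), else the antepenult.
Weights: 3 ke L, 4 ki L, 5 gu L.
The penult (syllable 4, ki) is light, so stress falls on the antepenult (syllable 3, ke).
Stress on syllable 3: kra.klo:.ˈke.ki.gu.

3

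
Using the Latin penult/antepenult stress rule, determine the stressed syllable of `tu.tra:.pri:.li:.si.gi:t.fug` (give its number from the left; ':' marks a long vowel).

Classical Latin: stress the penult if heavy (long vowel or closed), else the antepenult.
Weights: 5 si L, 6 gi:t H, 7 fug H.
The penult (syllable 6, gi:t) is heavy, so it takes stress.
Stress on syllable 6: tu.tra:.pri:.li:.si.ˈgi:t.fug.

6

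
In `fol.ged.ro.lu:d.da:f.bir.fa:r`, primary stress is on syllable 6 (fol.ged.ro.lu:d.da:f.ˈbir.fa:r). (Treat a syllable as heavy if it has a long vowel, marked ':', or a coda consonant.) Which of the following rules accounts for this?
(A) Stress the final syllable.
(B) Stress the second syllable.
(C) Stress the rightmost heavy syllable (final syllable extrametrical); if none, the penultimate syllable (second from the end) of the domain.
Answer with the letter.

Rule A → syllable 7 (observed: 6).
Rule B → syllable 2 (observed: 6).
Rule C → syllable 6 ✓.

C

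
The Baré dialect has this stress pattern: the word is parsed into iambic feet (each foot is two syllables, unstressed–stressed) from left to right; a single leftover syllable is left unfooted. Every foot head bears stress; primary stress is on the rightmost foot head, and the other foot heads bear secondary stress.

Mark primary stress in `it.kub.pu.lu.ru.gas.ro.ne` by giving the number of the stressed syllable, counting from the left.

Parse left to right into iambic (σˈσ) feet: (it.ˈkub) (pu.ˈlu) (ru.ˈgas) (ro.ˈne).
Foot heads (stressed positions): 2, 4, 6, 8.
End Rule Rightmost: primary stress on the rightmost head = syllable 8.
Primary stress: syllable 8 → it.kub.pu.lu.ru.gas.ro.ˈne.

8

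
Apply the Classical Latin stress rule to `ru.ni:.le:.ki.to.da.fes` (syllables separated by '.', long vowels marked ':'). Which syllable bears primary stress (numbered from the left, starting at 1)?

5

Classical Latin: stress the penult if heavy (long vowel or closed), else the antepenult.
Weights: 5 to L, 6 da L, 7 fes H.
The penult (syllable 6, da) is light, so stress falls on the antepenult (syllable 5, to).
Stress on syllable 5: ru.ni:.le:.ki.ˈto.da.fes.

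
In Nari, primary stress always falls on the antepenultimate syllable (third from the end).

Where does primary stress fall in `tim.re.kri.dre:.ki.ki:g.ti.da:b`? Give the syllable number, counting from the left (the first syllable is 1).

The word has 8 syllables; the antepenultimate syllable (third from the end) is syllable 6 (ki:g).
Primary stress: syllable 6 → tim.re.kri.dre:.ki.ˈki:g.ti.da:b.

6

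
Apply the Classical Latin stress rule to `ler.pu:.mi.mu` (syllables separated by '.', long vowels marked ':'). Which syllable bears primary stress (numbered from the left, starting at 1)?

2

Classical Latin: stress the penult if heavy (long vowel or closed), else the antepenult.
Weights: 2 pu: H, 3 mi L, 4 mu L.
The penult (syllable 3, mi) is light, so stress falls on the antepenult (syllable 2, pu:).
Stress on syllable 2: ler.ˈpu:.mi.mu.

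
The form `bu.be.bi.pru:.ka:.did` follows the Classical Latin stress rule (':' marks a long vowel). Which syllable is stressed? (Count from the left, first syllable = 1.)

Classical Latin: stress the penult if heavy (long vowel or closed), else the antepenult.
Weights: 4 pru: H, 5 ka: H, 6 did H.
The penult (syllable 5, ka:) is heavy, so it takes stress.
Stress on syllable 5: bu.be.bi.pru:.ˈka:.did.

5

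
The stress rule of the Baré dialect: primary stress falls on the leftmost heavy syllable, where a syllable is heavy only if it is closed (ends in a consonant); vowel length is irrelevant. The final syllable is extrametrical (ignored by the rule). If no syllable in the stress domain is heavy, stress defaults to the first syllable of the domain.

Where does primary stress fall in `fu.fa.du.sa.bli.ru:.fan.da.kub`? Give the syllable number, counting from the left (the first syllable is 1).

7

The final syllable (9, kub) is extrametrical; the stress domain is syllables 1–8.
Weights: 1 fu L, 2 fa L, 3 du L, 4 sa L, 5 bli L, 6 ru: L, 7 fan H, 8 da L.
Heavy syllables in the domain: 7. The leftmost is syllable 7 (fan).
Primary stress: syllable 7 → fu.fa.du.sa.bli.ru:.ˈfan.da.kub.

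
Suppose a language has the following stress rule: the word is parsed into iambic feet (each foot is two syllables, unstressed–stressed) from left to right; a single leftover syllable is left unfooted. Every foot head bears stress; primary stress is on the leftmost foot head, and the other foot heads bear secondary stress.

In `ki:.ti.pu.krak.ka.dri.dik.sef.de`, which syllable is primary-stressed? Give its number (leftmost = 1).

Parse left to right into iambic (σˈσ) feet: (ki:.ˈti) (pu.ˈkrak) (ka.ˈdri) (dik.ˈsef) de. Syllable 9 is left unfooted.
Foot heads (stressed positions): 2, 4, 6, 8.
End Rule Leftmost: primary stress on the leftmost head = syllable 2.
Primary stress: syllable 2 → ki:.ˈti.pu.krak.ka.dri.dik.sef.de.

2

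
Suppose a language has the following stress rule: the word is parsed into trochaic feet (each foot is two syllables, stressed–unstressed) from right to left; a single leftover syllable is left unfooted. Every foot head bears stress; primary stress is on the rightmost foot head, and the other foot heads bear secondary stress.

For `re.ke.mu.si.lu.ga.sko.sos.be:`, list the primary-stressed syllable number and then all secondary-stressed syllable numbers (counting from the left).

Parse right to left into trochaic (ˈσσ) feet: re (ˈke.mu) (ˈsi.lu) (ˈga.sko) (ˈsos.be:). Syllable 1 is left unfooted.
Foot heads (stressed positions): 2, 4, 6, 8.
End Rule Rightmost: primary stress on the rightmost head = syllable 8.
Secondary stress on 2, 4, 6: re.ˌke.mu.ˌsi.lu.ˌga.sko.ˈsos.be:.

primary 8, secondary 2, 4, 6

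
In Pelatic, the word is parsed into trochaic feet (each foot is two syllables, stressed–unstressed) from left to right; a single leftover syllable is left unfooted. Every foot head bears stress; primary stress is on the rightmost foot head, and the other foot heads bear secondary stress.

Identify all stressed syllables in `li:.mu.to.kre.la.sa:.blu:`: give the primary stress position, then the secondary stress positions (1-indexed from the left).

Parse left to right into trochaic (ˈσσ) feet: (ˈli:.mu) (ˈto.kre) (ˈla.sa:) blu:. Syllable 7 is left unfooted.
Foot heads (stressed positions): 1, 3, 5.
End Rule Rightmost: primary stress on the rightmost head = syllable 5.
Secondary stress on 1, 3: ˌli:.mu.ˌto.kre.ˈla.sa:.blu:.

primary 5, secondary 1, 3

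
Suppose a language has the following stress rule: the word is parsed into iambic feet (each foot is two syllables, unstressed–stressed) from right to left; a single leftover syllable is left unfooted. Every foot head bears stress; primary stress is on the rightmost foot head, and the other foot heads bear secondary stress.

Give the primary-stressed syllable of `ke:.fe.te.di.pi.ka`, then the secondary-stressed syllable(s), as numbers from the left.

Parse right to left into iambic (σˈσ) feet: (ke:.ˈfe) (te.ˈdi) (pi.ˈka).
Foot heads (stressed positions): 2, 4, 6.
End Rule Rightmost: primary stress on the rightmost head = syllable 6.
Secondary stress on 2, 4: ke:.ˌfe.te.ˌdi.pi.ˈka.

primary 6, secondary 2, 4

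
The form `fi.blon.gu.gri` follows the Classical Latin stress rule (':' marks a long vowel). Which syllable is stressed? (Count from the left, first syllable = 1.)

Classical Latin: stress the penult if heavy (long vowel or closed), else the antepenult.
Weights: 2 blon H, 3 gu L, 4 gri L.
The penult (syllable 3, gu) is light, so stress falls on the antepenult (syllable 2, blon).
Stress on syllable 2: fi.ˈblon.gu.gri.

2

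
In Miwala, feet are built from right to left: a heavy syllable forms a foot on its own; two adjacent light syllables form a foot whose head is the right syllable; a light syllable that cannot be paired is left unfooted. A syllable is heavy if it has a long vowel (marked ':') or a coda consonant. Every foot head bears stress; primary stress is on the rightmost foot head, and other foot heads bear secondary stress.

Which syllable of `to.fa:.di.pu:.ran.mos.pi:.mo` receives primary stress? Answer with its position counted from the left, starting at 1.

7

Weights: 1 to L, 2 fa: H, 3 di L, 4 pu: H, 5 ran H, 6 mos H, 7 pi: H, 8 mo L.
Parse right to left (heavy = foot alone; LL = one foot; stranded L unfooted): to (ˈfa:) di (ˈpu:) (ˈran) (ˈmos) (ˈpi:) mo.
Foot heads: 2, 4, 5, 6, 7.
Primary stress on the rightmost head = syllable 7.
Primary stress: syllable 7 → to.fa:.di.pu:.ran.mos.ˈpi:.mo.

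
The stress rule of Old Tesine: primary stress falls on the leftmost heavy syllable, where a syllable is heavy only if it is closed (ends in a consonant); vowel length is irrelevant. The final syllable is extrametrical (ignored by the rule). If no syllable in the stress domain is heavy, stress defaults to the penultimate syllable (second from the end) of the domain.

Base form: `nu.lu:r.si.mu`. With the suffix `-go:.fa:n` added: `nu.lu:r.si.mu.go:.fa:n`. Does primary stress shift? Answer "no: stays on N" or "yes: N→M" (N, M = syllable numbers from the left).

Base `nu.lu:r.si.mu` (4 syllables):
  The final syllable (4, mu) is extrametrical; the stress domain is syllables 1–3.
  Weights: 1 nu L, 2 lu:r H, 3 si L.
  Heavy syllables in the domain: 2. The leftmost is syllable 2 (lu:r).
  → primary stress on syllable 2.
Suffixed `nu.lu:r.si.mu.go:.fa:n` (6 syllables):
  The final syllable (6, fa:n) is extrametrical; the stress domain is syllables 1–5.
  Weights: 1 nu L, 2 lu:r H, 3 si L, 4 mu L, 5 go: L.
  Heavy syllables in the domain: 2. The leftmost is syllable 2 (lu:r).
  → primary stress on syllable 2.

no: stays on 2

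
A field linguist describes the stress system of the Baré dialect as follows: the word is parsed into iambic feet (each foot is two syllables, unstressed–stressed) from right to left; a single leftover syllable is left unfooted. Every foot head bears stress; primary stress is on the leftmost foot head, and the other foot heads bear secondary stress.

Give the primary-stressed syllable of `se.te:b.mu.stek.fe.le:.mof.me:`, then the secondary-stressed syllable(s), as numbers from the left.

Parse right to left into iambic (σˈσ) feet: (se.ˈte:b) (mu.ˈstek) (fe.ˈle:) (mof.ˈme:).
Foot heads (stressed positions): 2, 4, 6, 8.
End Rule Leftmost: primary stress on the leftmost head = syllable 2.
Secondary stress on 4, 6, 8: se.ˈte:b.mu.ˌstek.fe.ˌle:.mof.ˌme:.

primary 2, secondary 4, 6, 8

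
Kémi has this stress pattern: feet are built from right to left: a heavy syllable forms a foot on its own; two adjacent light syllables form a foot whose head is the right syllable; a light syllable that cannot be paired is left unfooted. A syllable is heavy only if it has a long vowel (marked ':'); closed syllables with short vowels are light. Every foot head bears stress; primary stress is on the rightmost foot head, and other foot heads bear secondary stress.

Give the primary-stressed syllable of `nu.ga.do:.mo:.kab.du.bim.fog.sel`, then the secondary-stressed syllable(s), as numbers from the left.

primary 9, secondary 2, 3, 4, 7

Weights: 1 nu L, 2 ga L, 3 do: H, 4 mo: H, 5 kab L, 6 du L, 7 bim L, 8 fog L, 9 sel L.
Parse right to left (heavy = foot alone; LL = one foot; stranded L unfooted): (nu.ˈga) (ˈdo:) (ˈmo:) kab (du.ˈbim) (fog.ˈsel).
Foot heads: 2, 3, 4, 7, 9.
Primary stress on the rightmost head = syllable 9.
Secondary stress on 2, 3, 4, 7: nu.ˌga.ˌdo:.ˌmo:.kab.du.ˌbim.fog.ˈsel.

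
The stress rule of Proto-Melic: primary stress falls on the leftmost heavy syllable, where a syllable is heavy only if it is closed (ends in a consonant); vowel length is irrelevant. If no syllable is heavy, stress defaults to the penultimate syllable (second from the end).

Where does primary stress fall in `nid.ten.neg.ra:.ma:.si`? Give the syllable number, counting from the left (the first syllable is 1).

Weights: 1 nid H, 2 ten H, 3 neg H, 4 ra: L, 5 ma: L, 6 si L.
Heavy syllables in the domain: 1, 2, 3. The leftmost is syllable 1 (nid).
Primary stress: syllable 1 → ˈnid.ten.neg.ra:.ma:.si.

1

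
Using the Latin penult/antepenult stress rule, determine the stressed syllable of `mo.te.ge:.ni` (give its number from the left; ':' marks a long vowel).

Classical Latin: stress the penult if heavy (long vowel or closed), else the antepenult.
Weights: 2 te L, 3 ge: H, 4 ni L.
The penult (syllable 3, ge:) is heavy, so it takes stress.
Stress on syllable 3: mo.te.ˈge:.ni.

3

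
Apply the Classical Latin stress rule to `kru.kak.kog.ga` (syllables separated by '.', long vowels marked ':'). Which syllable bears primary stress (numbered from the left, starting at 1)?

Classical Latin: stress the penult if heavy (long vowel or closed), else the antepenult.
Weights: 2 kak H, 3 kog H, 4 ga L.
The penult (syllable 3, kog) is heavy, so it takes stress.
Stress on syllable 3: kru.kak.ˈkog.ga.

3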